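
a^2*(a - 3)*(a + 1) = a^4 - 2*a^3 - 3*a^2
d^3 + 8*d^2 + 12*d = d*(d + 2)*(d + 6)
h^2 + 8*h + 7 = (h + 1)*(h + 7)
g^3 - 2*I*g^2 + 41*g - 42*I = (g - 7*I)*(g - I)*(g + 6*I)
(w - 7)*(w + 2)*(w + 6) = w^3 + w^2 - 44*w - 84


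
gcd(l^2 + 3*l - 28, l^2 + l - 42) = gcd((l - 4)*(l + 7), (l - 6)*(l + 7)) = l + 7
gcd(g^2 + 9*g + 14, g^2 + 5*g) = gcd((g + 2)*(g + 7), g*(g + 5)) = 1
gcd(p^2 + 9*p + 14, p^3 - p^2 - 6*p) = p + 2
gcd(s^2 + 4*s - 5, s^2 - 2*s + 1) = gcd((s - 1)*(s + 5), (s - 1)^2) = s - 1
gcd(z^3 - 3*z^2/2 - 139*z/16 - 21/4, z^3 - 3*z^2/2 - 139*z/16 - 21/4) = z^3 - 3*z^2/2 - 139*z/16 - 21/4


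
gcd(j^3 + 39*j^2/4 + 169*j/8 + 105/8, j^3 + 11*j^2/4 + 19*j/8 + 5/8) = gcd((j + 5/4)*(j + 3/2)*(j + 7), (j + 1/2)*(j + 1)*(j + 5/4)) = j + 5/4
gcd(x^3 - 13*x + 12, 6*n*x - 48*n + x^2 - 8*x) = 1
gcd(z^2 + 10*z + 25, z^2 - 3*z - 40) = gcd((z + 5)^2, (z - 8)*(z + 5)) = z + 5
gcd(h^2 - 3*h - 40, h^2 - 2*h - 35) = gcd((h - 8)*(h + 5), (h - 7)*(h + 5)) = h + 5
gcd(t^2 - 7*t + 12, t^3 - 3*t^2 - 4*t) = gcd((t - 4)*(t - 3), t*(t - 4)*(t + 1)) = t - 4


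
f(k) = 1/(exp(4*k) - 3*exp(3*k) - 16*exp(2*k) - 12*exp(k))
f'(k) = (-4*exp(4*k) + 9*exp(3*k) + 32*exp(2*k) + 12*exp(k))/(exp(4*k) - 3*exp(3*k) - 16*exp(2*k) - 12*exp(k))^2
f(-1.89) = -0.46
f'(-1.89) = 0.54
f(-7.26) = -118.41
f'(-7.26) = 118.52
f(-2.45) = -0.86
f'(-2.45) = 0.96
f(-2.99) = -1.55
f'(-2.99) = 1.65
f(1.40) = -0.00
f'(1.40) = 0.00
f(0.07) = -0.03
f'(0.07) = 0.05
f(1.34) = -0.00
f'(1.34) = 0.00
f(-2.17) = -0.63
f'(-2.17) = 0.72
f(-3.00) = -1.57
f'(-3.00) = 1.67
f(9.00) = 0.00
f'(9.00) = 0.00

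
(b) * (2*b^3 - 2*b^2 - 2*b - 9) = 2*b^4 - 2*b^3 - 2*b^2 - 9*b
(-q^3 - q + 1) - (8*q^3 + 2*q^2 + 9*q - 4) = -9*q^3 - 2*q^2 - 10*q + 5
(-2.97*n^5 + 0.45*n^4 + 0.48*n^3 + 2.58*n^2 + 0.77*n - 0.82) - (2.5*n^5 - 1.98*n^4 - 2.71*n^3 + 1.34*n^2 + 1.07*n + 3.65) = -5.47*n^5 + 2.43*n^4 + 3.19*n^3 + 1.24*n^2 - 0.3*n - 4.47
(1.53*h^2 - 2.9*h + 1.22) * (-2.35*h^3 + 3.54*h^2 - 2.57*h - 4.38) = -3.5955*h^5 + 12.2312*h^4 - 17.0651*h^3 + 5.0704*h^2 + 9.5666*h - 5.3436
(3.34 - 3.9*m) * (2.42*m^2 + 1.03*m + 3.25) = -9.438*m^3 + 4.0658*m^2 - 9.2348*m + 10.855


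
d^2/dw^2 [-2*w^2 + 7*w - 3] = -4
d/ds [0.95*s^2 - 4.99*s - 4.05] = 1.9*s - 4.99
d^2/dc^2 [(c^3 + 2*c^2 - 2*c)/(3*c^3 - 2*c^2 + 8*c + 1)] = 6*(8*c^6 - 42*c^5 - 42*c^4 + 32*c^3 + 24*c^2 - 3*c + 6)/(27*c^9 - 54*c^8 + 252*c^7 - 269*c^6 + 636*c^5 - 228*c^4 + 425*c^3 + 186*c^2 + 24*c + 1)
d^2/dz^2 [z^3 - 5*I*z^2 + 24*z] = 6*z - 10*I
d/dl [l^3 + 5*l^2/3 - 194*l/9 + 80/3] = 3*l^2 + 10*l/3 - 194/9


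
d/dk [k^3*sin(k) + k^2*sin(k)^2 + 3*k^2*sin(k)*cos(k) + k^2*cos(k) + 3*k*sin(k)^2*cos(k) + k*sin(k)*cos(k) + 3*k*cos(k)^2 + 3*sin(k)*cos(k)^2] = k^3*cos(k) + 2*k^2*sin(k) + k^2*sin(2*k) + 3*k^2*cos(2*k) - 3*k*sin(k)/4 + 9*k*sin(3*k)/4 + 2*k*cos(k) + k + sin(2*k)/2 + 3*cos(k)/2 + 3*cos(2*k)/2 + 3*cos(3*k)/2 + 3/2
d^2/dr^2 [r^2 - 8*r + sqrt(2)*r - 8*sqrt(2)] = 2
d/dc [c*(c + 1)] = 2*c + 1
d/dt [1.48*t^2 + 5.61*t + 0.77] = 2.96*t + 5.61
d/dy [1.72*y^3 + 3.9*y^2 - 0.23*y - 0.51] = 5.16*y^2 + 7.8*y - 0.23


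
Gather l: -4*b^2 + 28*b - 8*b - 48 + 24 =-4*b^2 + 20*b - 24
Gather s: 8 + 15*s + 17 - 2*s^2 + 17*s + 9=-2*s^2 + 32*s + 34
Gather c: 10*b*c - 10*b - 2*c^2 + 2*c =-10*b - 2*c^2 + c*(10*b + 2)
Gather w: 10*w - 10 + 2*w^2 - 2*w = 2*w^2 + 8*w - 10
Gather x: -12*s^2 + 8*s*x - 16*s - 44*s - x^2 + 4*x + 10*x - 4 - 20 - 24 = -12*s^2 - 60*s - x^2 + x*(8*s + 14) - 48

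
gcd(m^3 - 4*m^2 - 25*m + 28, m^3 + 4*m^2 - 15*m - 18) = 1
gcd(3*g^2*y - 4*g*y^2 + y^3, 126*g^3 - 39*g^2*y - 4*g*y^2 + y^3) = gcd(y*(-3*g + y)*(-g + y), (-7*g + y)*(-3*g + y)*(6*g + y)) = -3*g + y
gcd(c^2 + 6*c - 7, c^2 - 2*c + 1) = c - 1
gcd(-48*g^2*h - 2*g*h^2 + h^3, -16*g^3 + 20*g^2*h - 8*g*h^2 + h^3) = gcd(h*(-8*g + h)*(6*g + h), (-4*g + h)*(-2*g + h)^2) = 1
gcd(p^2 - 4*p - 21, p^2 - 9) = p + 3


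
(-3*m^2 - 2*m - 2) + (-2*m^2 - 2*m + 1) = -5*m^2 - 4*m - 1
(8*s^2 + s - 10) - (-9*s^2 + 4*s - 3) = 17*s^2 - 3*s - 7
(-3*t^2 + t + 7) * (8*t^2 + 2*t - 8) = -24*t^4 + 2*t^3 + 82*t^2 + 6*t - 56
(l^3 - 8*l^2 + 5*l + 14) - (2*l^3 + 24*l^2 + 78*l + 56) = -l^3 - 32*l^2 - 73*l - 42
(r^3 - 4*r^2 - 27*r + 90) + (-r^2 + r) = r^3 - 5*r^2 - 26*r + 90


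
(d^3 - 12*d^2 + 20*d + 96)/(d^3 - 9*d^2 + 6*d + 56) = (d^2 - 14*d + 48)/(d^2 - 11*d + 28)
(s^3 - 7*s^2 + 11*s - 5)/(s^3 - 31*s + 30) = (s - 1)/(s + 6)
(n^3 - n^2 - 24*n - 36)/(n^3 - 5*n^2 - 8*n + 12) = (n + 3)/(n - 1)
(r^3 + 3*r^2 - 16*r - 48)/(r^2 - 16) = r + 3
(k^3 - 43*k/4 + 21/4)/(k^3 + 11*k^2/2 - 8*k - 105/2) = (k - 1/2)/(k + 5)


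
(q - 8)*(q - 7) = q^2 - 15*q + 56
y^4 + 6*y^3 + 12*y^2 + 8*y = y*(y + 2)^3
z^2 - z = z*(z - 1)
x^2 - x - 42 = (x - 7)*(x + 6)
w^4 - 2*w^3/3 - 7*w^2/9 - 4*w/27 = w*(w - 4/3)*(w + 1/3)^2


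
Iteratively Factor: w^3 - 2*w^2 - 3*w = (w + 1)*(w^2 - 3*w) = w*(w + 1)*(w - 3)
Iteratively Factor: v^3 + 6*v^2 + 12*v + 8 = (v + 2)*(v^2 + 4*v + 4) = (v + 2)^2*(v + 2)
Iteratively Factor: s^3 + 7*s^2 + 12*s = (s)*(s^2 + 7*s + 12) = s*(s + 4)*(s + 3)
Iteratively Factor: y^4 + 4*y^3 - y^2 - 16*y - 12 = (y - 2)*(y^3 + 6*y^2 + 11*y + 6) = (y - 2)*(y + 1)*(y^2 + 5*y + 6) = (y - 2)*(y + 1)*(y + 2)*(y + 3)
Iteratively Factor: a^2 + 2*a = (a + 2)*(a)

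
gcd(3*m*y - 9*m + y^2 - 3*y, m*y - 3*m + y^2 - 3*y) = y - 3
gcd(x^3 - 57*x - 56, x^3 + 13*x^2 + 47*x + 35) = x^2 + 8*x + 7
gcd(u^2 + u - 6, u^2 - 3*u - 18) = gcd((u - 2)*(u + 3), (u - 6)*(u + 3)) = u + 3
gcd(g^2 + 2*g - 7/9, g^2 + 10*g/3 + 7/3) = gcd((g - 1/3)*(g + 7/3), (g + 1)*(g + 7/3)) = g + 7/3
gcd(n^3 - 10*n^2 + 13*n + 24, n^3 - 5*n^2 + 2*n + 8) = n + 1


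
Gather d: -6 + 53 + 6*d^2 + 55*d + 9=6*d^2 + 55*d + 56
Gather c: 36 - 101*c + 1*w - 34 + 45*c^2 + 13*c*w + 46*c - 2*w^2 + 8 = 45*c^2 + c*(13*w - 55) - 2*w^2 + w + 10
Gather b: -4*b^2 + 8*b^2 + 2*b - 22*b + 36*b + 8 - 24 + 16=4*b^2 + 16*b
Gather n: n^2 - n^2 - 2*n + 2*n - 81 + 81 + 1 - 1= 0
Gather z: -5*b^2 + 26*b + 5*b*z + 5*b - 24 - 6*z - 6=-5*b^2 + 31*b + z*(5*b - 6) - 30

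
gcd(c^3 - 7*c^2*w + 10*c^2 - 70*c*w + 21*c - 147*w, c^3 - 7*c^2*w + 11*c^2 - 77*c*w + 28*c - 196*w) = -c^2 + 7*c*w - 7*c + 49*w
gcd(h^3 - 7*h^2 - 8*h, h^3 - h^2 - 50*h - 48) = h^2 - 7*h - 8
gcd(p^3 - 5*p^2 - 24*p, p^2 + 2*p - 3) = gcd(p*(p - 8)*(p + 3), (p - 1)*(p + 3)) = p + 3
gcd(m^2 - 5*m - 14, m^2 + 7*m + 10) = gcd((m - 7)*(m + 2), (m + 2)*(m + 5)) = m + 2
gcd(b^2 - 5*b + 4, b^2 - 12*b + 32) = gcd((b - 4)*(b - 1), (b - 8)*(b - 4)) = b - 4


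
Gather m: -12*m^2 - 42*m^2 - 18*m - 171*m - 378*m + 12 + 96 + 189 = -54*m^2 - 567*m + 297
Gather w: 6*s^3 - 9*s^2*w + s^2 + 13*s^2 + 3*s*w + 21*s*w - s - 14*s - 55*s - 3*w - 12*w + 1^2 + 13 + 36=6*s^3 + 14*s^2 - 70*s + w*(-9*s^2 + 24*s - 15) + 50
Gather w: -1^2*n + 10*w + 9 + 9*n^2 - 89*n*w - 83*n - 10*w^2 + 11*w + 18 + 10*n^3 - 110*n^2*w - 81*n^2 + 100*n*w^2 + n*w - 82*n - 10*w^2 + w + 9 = 10*n^3 - 72*n^2 - 166*n + w^2*(100*n - 20) + w*(-110*n^2 - 88*n + 22) + 36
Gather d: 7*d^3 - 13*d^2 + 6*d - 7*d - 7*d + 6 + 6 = 7*d^3 - 13*d^2 - 8*d + 12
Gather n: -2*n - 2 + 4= 2 - 2*n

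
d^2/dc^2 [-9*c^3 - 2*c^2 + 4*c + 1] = -54*c - 4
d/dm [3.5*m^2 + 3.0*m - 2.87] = 7.0*m + 3.0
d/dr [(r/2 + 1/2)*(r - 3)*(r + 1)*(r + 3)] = 2*r^3 + 3*r^2 - 8*r - 9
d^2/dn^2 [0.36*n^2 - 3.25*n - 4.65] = 0.720000000000000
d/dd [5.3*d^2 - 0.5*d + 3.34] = 10.6*d - 0.5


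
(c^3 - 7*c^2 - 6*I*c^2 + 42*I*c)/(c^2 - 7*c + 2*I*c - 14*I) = c*(c - 6*I)/(c + 2*I)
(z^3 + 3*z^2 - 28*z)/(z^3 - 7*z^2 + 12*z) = (z + 7)/(z - 3)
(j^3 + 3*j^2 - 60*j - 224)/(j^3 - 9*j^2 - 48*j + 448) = (j + 4)/(j - 8)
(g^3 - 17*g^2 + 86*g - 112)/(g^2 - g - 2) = (g^2 - 15*g + 56)/(g + 1)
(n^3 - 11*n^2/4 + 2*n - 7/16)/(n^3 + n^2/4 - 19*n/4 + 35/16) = (2*n - 1)/(2*n + 5)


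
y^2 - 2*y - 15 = (y - 5)*(y + 3)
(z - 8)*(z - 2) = z^2 - 10*z + 16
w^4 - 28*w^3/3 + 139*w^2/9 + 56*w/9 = w*(w - 7)*(w - 8/3)*(w + 1/3)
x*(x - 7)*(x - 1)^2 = x^4 - 9*x^3 + 15*x^2 - 7*x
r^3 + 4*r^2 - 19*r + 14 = (r - 2)*(r - 1)*(r + 7)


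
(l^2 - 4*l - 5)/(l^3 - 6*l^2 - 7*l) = (l - 5)/(l*(l - 7))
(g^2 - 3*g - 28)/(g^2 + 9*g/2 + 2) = 2*(g - 7)/(2*g + 1)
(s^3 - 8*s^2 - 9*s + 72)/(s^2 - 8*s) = s - 9/s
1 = 1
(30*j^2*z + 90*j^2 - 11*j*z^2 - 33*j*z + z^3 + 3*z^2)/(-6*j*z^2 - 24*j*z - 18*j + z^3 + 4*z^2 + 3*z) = (-5*j + z)/(z + 1)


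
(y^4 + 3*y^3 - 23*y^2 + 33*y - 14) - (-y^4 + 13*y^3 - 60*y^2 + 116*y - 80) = 2*y^4 - 10*y^3 + 37*y^2 - 83*y + 66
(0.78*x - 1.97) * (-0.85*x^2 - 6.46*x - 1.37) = -0.663*x^3 - 3.3643*x^2 + 11.6576*x + 2.6989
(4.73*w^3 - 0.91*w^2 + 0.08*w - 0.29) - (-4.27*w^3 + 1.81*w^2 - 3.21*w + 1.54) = 9.0*w^3 - 2.72*w^2 + 3.29*w - 1.83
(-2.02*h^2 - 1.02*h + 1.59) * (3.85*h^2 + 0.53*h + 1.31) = -7.777*h^4 - 4.9976*h^3 + 2.9347*h^2 - 0.4935*h + 2.0829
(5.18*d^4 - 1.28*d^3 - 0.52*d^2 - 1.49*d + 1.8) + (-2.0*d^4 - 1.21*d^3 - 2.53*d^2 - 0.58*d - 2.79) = 3.18*d^4 - 2.49*d^3 - 3.05*d^2 - 2.07*d - 0.99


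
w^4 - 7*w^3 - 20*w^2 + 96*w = w*(w - 8)*(w - 3)*(w + 4)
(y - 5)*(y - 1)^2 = y^3 - 7*y^2 + 11*y - 5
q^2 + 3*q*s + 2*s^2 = (q + s)*(q + 2*s)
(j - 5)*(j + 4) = j^2 - j - 20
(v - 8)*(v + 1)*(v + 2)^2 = v^4 - 3*v^3 - 32*v^2 - 60*v - 32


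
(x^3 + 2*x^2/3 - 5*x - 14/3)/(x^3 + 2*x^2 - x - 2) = (x - 7/3)/(x - 1)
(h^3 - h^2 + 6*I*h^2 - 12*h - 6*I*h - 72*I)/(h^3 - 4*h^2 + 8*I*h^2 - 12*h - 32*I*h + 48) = (h + 3)/(h + 2*I)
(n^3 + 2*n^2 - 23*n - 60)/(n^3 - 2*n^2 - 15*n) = (n + 4)/n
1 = 1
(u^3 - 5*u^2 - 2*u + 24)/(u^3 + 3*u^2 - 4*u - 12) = (u^2 - 7*u + 12)/(u^2 + u - 6)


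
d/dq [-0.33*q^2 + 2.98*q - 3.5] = 2.98 - 0.66*q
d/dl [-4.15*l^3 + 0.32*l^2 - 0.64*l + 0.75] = -12.45*l^2 + 0.64*l - 0.64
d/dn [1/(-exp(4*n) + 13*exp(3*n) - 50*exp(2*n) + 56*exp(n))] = (4*exp(3*n) - 39*exp(2*n) + 100*exp(n) - 56)*exp(-n)/(exp(3*n) - 13*exp(2*n) + 50*exp(n) - 56)^2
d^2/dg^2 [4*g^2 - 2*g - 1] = 8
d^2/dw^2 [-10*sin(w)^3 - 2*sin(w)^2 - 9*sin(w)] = 90*sin(w)^3 + 8*sin(w)^2 - 51*sin(w) - 4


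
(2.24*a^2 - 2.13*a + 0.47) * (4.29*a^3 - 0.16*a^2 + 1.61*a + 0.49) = 9.6096*a^5 - 9.4961*a^4 + 5.9635*a^3 - 2.4069*a^2 - 0.287*a + 0.2303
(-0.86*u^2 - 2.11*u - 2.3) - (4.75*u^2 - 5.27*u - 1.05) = -5.61*u^2 + 3.16*u - 1.25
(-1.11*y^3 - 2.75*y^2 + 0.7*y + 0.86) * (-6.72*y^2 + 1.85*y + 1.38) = 7.4592*y^5 + 16.4265*y^4 - 11.3233*y^3 - 8.2792*y^2 + 2.557*y + 1.1868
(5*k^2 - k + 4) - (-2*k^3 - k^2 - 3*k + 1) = 2*k^3 + 6*k^2 + 2*k + 3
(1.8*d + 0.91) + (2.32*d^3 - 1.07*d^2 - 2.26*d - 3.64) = 2.32*d^3 - 1.07*d^2 - 0.46*d - 2.73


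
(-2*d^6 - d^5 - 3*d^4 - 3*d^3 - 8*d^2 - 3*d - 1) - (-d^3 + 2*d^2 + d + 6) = -2*d^6 - d^5 - 3*d^4 - 2*d^3 - 10*d^2 - 4*d - 7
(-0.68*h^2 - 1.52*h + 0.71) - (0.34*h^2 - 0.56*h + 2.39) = -1.02*h^2 - 0.96*h - 1.68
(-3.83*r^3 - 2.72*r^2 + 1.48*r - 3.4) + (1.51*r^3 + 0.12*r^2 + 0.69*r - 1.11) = -2.32*r^3 - 2.6*r^2 + 2.17*r - 4.51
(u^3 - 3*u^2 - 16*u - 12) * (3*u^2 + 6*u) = 3*u^5 - 3*u^4 - 66*u^3 - 132*u^2 - 72*u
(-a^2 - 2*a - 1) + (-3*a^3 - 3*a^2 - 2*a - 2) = -3*a^3 - 4*a^2 - 4*a - 3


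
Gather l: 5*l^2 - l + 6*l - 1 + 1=5*l^2 + 5*l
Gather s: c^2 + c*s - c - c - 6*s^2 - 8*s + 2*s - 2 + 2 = c^2 - 2*c - 6*s^2 + s*(c - 6)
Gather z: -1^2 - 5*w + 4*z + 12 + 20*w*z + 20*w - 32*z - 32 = 15*w + z*(20*w - 28) - 21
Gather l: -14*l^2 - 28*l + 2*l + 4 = -14*l^2 - 26*l + 4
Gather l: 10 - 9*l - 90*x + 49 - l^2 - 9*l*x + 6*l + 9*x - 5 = -l^2 + l*(-9*x - 3) - 81*x + 54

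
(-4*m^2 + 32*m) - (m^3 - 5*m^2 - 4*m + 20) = -m^3 + m^2 + 36*m - 20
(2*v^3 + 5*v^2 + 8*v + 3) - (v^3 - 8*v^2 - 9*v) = v^3 + 13*v^2 + 17*v + 3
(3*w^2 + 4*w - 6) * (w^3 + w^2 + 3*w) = 3*w^5 + 7*w^4 + 7*w^3 + 6*w^2 - 18*w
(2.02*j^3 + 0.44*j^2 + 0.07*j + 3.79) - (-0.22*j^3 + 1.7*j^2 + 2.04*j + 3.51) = 2.24*j^3 - 1.26*j^2 - 1.97*j + 0.28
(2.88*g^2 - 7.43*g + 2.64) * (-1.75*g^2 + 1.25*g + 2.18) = -5.04*g^4 + 16.6025*g^3 - 7.6291*g^2 - 12.8974*g + 5.7552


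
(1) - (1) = 0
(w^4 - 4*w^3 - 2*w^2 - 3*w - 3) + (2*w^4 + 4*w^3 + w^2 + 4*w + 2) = 3*w^4 - w^2 + w - 1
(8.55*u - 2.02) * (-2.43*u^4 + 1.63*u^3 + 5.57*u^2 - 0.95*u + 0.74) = -20.7765*u^5 + 18.8451*u^4 + 44.3309*u^3 - 19.3739*u^2 + 8.246*u - 1.4948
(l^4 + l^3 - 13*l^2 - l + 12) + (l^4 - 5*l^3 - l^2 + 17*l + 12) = 2*l^4 - 4*l^3 - 14*l^2 + 16*l + 24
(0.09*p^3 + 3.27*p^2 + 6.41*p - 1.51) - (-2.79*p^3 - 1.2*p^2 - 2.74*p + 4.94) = 2.88*p^3 + 4.47*p^2 + 9.15*p - 6.45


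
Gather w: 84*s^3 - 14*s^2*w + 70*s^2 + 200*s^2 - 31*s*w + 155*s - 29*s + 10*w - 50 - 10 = 84*s^3 + 270*s^2 + 126*s + w*(-14*s^2 - 31*s + 10) - 60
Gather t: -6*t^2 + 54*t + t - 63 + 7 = -6*t^2 + 55*t - 56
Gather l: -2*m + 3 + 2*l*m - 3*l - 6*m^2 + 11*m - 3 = l*(2*m - 3) - 6*m^2 + 9*m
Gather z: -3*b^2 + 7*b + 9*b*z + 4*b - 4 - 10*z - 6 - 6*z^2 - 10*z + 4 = -3*b^2 + 11*b - 6*z^2 + z*(9*b - 20) - 6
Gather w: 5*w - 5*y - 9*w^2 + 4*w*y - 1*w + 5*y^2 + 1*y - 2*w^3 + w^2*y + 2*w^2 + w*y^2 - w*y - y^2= -2*w^3 + w^2*(y - 7) + w*(y^2 + 3*y + 4) + 4*y^2 - 4*y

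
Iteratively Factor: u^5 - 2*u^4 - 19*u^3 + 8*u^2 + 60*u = (u + 3)*(u^4 - 5*u^3 - 4*u^2 + 20*u) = (u - 2)*(u + 3)*(u^3 - 3*u^2 - 10*u) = (u - 2)*(u + 2)*(u + 3)*(u^2 - 5*u) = u*(u - 2)*(u + 2)*(u + 3)*(u - 5)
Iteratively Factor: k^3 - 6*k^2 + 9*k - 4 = (k - 4)*(k^2 - 2*k + 1) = (k - 4)*(k - 1)*(k - 1)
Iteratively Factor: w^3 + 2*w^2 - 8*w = (w)*(w^2 + 2*w - 8) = w*(w - 2)*(w + 4)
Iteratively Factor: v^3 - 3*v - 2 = (v - 2)*(v^2 + 2*v + 1) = (v - 2)*(v + 1)*(v + 1)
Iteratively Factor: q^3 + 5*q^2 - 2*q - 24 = (q + 4)*(q^2 + q - 6) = (q - 2)*(q + 4)*(q + 3)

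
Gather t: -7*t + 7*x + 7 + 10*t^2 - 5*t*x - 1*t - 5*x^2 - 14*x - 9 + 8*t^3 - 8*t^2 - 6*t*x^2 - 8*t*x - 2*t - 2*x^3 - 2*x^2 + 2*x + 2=8*t^3 + 2*t^2 + t*(-6*x^2 - 13*x - 10) - 2*x^3 - 7*x^2 - 5*x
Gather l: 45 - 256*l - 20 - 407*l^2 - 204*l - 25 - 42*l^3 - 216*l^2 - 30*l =-42*l^3 - 623*l^2 - 490*l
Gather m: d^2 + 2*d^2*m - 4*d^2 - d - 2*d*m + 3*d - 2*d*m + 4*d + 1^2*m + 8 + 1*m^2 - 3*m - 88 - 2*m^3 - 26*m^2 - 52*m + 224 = -3*d^2 + 6*d - 2*m^3 - 25*m^2 + m*(2*d^2 - 4*d - 54) + 144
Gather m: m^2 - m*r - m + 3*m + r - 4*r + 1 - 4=m^2 + m*(2 - r) - 3*r - 3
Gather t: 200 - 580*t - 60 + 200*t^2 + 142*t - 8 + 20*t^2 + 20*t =220*t^2 - 418*t + 132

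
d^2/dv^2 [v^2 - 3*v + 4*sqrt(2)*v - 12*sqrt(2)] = 2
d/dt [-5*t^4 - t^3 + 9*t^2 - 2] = t*(-20*t^2 - 3*t + 18)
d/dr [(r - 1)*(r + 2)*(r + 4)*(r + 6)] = 4*r^3 + 33*r^2 + 64*r + 4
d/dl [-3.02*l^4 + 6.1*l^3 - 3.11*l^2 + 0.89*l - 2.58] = -12.08*l^3 + 18.3*l^2 - 6.22*l + 0.89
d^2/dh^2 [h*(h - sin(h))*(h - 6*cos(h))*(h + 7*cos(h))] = -sqrt(2)*h^3*cos(h + pi/4) + 2*h^2*sin(2*h) - 6*sqrt(2)*h^2*sin(h + pi/4) + 84*h^2*cos(2*h) + 12*h^2 - 33*h*sin(h)/2 + 168*h*sin(2*h) - 189*h*sin(3*h)/2 + 6*h*cos(h) - 4*h*cos(2*h) - sin(2*h) + 21*cos(h) - 42*cos(2*h) + 63*cos(3*h) - 42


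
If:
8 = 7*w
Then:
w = 8/7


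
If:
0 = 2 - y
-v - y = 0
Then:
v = -2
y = 2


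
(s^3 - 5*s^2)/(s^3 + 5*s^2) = (s - 5)/(s + 5)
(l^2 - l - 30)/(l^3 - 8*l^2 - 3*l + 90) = (l + 5)/(l^2 - 2*l - 15)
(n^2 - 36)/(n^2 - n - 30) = (n + 6)/(n + 5)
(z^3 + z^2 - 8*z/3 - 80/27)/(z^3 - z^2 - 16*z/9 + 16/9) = (9*z^2 - 3*z - 20)/(3*(3*z^2 - 7*z + 4))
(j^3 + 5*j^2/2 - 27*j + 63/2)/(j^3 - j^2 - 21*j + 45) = (2*j^2 + 11*j - 21)/(2*(j^2 + 2*j - 15))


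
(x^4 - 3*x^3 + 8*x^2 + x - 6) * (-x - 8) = -x^5 - 5*x^4 + 16*x^3 - 65*x^2 - 2*x + 48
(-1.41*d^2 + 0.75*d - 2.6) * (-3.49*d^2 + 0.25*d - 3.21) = 4.9209*d^4 - 2.97*d^3 + 13.7876*d^2 - 3.0575*d + 8.346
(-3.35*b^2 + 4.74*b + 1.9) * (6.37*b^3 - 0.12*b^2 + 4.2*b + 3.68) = -21.3395*b^5 + 30.5958*b^4 - 2.5358*b^3 + 7.352*b^2 + 25.4232*b + 6.992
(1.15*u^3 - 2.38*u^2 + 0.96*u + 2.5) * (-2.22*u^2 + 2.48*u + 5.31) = -2.553*u^5 + 8.1356*u^4 - 1.9271*u^3 - 15.807*u^2 + 11.2976*u + 13.275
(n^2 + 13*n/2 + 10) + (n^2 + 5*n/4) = 2*n^2 + 31*n/4 + 10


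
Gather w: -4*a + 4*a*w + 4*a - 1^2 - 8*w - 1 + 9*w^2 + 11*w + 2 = 9*w^2 + w*(4*a + 3)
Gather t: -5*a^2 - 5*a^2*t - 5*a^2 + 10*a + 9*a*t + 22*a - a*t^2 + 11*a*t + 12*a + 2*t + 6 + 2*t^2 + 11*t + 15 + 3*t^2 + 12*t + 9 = -10*a^2 + 44*a + t^2*(5 - a) + t*(-5*a^2 + 20*a + 25) + 30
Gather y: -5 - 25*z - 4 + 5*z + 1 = -20*z - 8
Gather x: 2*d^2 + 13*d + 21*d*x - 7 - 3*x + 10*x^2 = 2*d^2 + 13*d + 10*x^2 + x*(21*d - 3) - 7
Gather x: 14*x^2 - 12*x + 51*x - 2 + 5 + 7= 14*x^2 + 39*x + 10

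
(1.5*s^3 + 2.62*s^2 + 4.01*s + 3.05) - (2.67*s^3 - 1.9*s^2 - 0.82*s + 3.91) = -1.17*s^3 + 4.52*s^2 + 4.83*s - 0.86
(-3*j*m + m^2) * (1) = -3*j*m + m^2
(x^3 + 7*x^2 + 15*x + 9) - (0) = x^3 + 7*x^2 + 15*x + 9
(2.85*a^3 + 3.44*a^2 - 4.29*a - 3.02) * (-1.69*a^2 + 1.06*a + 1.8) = -4.8165*a^5 - 2.7926*a^4 + 16.0265*a^3 + 6.7484*a^2 - 10.9232*a - 5.436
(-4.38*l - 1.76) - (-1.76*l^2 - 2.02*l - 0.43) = 1.76*l^2 - 2.36*l - 1.33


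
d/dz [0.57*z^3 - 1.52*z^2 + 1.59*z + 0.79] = 1.71*z^2 - 3.04*z + 1.59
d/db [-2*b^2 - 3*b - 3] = -4*b - 3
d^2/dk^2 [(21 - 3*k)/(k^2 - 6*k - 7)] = -6/(k^3 + 3*k^2 + 3*k + 1)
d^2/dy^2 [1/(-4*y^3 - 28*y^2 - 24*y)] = (y*(3*y + 7)*(y^2 + 7*y + 6) - (3*y^2 + 14*y + 6)^2)/(2*y^3*(y^2 + 7*y + 6)^3)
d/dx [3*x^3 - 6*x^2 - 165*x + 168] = 9*x^2 - 12*x - 165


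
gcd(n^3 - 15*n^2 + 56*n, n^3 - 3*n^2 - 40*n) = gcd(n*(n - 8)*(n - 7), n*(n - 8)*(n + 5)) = n^2 - 8*n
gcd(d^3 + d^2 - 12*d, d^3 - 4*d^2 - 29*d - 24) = 1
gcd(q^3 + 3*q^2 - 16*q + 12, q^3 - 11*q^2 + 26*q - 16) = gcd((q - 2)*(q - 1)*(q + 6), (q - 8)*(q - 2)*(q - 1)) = q^2 - 3*q + 2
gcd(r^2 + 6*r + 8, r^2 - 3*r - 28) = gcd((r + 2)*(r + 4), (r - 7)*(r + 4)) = r + 4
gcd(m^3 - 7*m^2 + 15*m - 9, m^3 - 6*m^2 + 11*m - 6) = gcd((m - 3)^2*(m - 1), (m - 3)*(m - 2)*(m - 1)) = m^2 - 4*m + 3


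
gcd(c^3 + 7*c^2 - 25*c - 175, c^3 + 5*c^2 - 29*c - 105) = c^2 + 2*c - 35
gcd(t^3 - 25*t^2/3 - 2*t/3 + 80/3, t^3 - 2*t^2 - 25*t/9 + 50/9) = t^2 - t/3 - 10/3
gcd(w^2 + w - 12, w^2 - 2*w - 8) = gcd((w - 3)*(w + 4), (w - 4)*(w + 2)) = 1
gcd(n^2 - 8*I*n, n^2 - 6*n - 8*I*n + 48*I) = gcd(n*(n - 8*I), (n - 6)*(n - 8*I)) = n - 8*I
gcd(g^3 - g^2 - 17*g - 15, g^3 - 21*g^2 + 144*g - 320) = g - 5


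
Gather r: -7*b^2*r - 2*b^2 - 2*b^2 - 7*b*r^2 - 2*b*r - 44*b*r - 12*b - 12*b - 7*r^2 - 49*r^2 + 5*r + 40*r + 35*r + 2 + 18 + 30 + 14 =-4*b^2 - 24*b + r^2*(-7*b - 56) + r*(-7*b^2 - 46*b + 80) + 64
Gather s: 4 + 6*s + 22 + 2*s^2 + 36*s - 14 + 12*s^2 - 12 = 14*s^2 + 42*s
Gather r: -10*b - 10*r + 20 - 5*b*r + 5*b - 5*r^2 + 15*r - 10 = -5*b - 5*r^2 + r*(5 - 5*b) + 10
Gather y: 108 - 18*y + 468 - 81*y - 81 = 495 - 99*y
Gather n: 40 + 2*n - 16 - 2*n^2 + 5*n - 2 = -2*n^2 + 7*n + 22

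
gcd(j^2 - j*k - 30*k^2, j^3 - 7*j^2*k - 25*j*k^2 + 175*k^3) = j + 5*k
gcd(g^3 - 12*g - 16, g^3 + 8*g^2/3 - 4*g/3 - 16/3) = g^2 + 4*g + 4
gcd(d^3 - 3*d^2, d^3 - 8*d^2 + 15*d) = d^2 - 3*d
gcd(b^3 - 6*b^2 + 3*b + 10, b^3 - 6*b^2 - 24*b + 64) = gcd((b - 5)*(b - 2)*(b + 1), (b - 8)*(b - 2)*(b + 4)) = b - 2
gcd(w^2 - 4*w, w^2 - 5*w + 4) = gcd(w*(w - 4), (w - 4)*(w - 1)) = w - 4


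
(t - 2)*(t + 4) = t^2 + 2*t - 8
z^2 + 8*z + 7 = (z + 1)*(z + 7)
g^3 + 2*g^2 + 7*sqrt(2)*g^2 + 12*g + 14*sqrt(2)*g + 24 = (g + 2)*(g + sqrt(2))*(g + 6*sqrt(2))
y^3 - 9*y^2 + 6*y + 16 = (y - 8)*(y - 2)*(y + 1)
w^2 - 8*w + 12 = (w - 6)*(w - 2)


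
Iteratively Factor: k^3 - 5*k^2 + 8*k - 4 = (k - 2)*(k^2 - 3*k + 2) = (k - 2)*(k - 1)*(k - 2)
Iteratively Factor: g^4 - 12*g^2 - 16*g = (g)*(g^3 - 12*g - 16) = g*(g - 4)*(g^2 + 4*g + 4) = g*(g - 4)*(g + 2)*(g + 2)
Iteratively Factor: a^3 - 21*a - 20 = (a - 5)*(a^2 + 5*a + 4) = (a - 5)*(a + 4)*(a + 1)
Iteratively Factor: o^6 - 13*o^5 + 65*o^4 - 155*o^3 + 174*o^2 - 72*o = (o - 1)*(o^5 - 12*o^4 + 53*o^3 - 102*o^2 + 72*o) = (o - 2)*(o - 1)*(o^4 - 10*o^3 + 33*o^2 - 36*o) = (o - 3)*(o - 2)*(o - 1)*(o^3 - 7*o^2 + 12*o) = o*(o - 3)*(o - 2)*(o - 1)*(o^2 - 7*o + 12) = o*(o - 4)*(o - 3)*(o - 2)*(o - 1)*(o - 3)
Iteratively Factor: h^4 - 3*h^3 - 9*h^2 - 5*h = (h)*(h^3 - 3*h^2 - 9*h - 5) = h*(h - 5)*(h^2 + 2*h + 1) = h*(h - 5)*(h + 1)*(h + 1)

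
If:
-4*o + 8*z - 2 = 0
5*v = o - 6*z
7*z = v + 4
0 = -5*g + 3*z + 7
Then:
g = 17/10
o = 1/2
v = -1/2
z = 1/2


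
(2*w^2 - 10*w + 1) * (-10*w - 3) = -20*w^3 + 94*w^2 + 20*w - 3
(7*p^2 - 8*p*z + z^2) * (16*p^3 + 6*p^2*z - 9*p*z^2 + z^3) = 112*p^5 - 86*p^4*z - 95*p^3*z^2 + 85*p^2*z^3 - 17*p*z^4 + z^5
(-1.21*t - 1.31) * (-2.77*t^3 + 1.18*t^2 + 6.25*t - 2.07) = 3.3517*t^4 + 2.2009*t^3 - 9.1083*t^2 - 5.6828*t + 2.7117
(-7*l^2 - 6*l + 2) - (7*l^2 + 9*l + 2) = -14*l^2 - 15*l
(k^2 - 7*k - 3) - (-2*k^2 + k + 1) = 3*k^2 - 8*k - 4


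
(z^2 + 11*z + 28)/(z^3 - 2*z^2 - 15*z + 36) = (z + 7)/(z^2 - 6*z + 9)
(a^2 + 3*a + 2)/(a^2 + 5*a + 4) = (a + 2)/(a + 4)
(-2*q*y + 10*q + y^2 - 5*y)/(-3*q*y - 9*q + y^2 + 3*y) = (2*q*y - 10*q - y^2 + 5*y)/(3*q*y + 9*q - y^2 - 3*y)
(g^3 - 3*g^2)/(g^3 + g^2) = (g - 3)/(g + 1)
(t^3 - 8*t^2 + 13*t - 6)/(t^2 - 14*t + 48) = (t^2 - 2*t + 1)/(t - 8)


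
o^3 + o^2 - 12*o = o*(o - 3)*(o + 4)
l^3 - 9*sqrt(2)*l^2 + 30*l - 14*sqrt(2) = (l - 7*sqrt(2))*(l - sqrt(2))^2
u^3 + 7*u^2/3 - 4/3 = (u - 2/3)*(u + 1)*(u + 2)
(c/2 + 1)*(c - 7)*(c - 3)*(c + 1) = c^4/2 - 7*c^3/2 - 7*c^2/2 + 43*c/2 + 21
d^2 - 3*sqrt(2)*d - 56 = (d - 7*sqrt(2))*(d + 4*sqrt(2))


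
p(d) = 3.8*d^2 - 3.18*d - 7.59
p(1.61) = -2.86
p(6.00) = 110.13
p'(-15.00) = -117.18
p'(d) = 7.6*d - 3.18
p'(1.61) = 9.06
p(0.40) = -8.25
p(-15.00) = 895.11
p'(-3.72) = -31.45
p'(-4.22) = -35.25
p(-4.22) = 73.50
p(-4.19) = 72.45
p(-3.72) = 56.83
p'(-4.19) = -35.02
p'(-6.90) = -55.62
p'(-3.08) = -26.59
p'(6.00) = 42.42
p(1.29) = -5.37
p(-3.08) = 38.25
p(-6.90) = 195.27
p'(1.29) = 6.62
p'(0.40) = -0.14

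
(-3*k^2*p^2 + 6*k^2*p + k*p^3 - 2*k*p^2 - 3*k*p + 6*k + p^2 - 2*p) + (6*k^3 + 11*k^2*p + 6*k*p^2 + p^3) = 6*k^3 - 3*k^2*p^2 + 17*k^2*p + k*p^3 + 4*k*p^2 - 3*k*p + 6*k + p^3 + p^2 - 2*p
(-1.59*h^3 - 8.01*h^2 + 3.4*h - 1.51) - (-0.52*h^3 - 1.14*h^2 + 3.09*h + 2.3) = -1.07*h^3 - 6.87*h^2 + 0.31*h - 3.81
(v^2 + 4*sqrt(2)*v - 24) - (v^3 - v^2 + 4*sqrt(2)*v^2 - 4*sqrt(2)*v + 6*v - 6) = -v^3 - 4*sqrt(2)*v^2 + 2*v^2 - 6*v + 8*sqrt(2)*v - 18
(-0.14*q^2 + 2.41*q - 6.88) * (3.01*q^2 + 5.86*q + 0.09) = -0.4214*q^4 + 6.4337*q^3 - 6.59879999999999*q^2 - 40.0999*q - 0.6192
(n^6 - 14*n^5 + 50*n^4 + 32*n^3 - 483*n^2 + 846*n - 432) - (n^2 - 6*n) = n^6 - 14*n^5 + 50*n^4 + 32*n^3 - 484*n^2 + 852*n - 432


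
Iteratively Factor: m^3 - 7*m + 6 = (m - 2)*(m^2 + 2*m - 3) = (m - 2)*(m - 1)*(m + 3)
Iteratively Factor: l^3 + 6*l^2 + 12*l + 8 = (l + 2)*(l^2 + 4*l + 4) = (l + 2)^2*(l + 2)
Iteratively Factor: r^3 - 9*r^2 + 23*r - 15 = (r - 5)*(r^2 - 4*r + 3) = (r - 5)*(r - 3)*(r - 1)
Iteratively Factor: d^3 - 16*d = (d)*(d^2 - 16) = d*(d + 4)*(d - 4)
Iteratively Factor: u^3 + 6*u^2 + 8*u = (u)*(u^2 + 6*u + 8) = u*(u + 2)*(u + 4)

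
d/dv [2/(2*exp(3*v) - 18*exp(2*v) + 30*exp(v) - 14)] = 3*(-exp(2*v) + 6*exp(v) - 5)*exp(v)/(exp(3*v) - 9*exp(2*v) + 15*exp(v) - 7)^2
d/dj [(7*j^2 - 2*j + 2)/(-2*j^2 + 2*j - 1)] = 2*(5*j^2 - 3*j - 1)/(4*j^4 - 8*j^3 + 8*j^2 - 4*j + 1)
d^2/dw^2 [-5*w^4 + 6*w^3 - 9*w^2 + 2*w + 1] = -60*w^2 + 36*w - 18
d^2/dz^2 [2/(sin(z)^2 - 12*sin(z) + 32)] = 4*(-2*sin(z)^4 + 18*sin(z)^3 - 5*sin(z)^2 - 228*sin(z) + 112)/(sin(z)^2 - 12*sin(z) + 32)^3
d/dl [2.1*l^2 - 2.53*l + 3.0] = 4.2*l - 2.53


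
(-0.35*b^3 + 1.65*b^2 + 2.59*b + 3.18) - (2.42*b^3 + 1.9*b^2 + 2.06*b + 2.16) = -2.77*b^3 - 0.25*b^2 + 0.53*b + 1.02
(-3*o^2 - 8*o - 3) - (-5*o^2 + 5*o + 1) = 2*o^2 - 13*o - 4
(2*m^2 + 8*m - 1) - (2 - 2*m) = 2*m^2 + 10*m - 3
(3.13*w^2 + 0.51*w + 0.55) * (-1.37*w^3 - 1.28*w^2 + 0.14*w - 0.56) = -4.2881*w^5 - 4.7051*w^4 - 0.9681*w^3 - 2.3854*w^2 - 0.2086*w - 0.308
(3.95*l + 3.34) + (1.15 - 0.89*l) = 3.06*l + 4.49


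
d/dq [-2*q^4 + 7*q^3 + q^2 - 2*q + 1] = -8*q^3 + 21*q^2 + 2*q - 2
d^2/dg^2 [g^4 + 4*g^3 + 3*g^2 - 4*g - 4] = 12*g^2 + 24*g + 6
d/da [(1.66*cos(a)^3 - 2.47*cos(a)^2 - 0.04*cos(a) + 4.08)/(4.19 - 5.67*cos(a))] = (18.8244*cos(a)^3 - 34.8711*cos(a)^2 + 20.6986*cos(a) - 22.966)*sin(a)/(32.1489*cos(a)^2 - 47.5146*cos(a) + 17.5561)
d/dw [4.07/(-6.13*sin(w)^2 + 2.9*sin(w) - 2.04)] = (49.8982*sin(w) - 11.803)*cos(w)/(6.13*sin(w)^2 - 2.9*sin(w) + 2.04)^2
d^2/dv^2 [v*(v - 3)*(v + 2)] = 6*v - 2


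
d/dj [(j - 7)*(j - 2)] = 2*j - 9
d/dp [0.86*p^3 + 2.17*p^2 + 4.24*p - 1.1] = 2.58*p^2 + 4.34*p + 4.24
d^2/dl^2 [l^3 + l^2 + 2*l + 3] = 6*l + 2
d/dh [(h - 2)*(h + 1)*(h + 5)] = 3*h^2 + 8*h - 7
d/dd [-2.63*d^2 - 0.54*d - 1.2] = -5.26*d - 0.54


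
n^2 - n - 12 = (n - 4)*(n + 3)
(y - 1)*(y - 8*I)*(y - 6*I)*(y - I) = y^4 - y^3 - 15*I*y^3 - 62*y^2 + 15*I*y^2 + 62*y + 48*I*y - 48*I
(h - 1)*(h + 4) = h^2 + 3*h - 4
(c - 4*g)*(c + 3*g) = c^2 - c*g - 12*g^2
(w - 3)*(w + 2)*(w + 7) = w^3 + 6*w^2 - 13*w - 42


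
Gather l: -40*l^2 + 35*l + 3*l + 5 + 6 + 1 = -40*l^2 + 38*l + 12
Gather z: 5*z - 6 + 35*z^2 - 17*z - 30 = 35*z^2 - 12*z - 36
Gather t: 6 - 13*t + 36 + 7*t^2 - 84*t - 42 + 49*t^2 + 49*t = 56*t^2 - 48*t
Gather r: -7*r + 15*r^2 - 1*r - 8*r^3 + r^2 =-8*r^3 + 16*r^2 - 8*r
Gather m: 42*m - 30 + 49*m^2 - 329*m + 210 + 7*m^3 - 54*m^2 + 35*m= 7*m^3 - 5*m^2 - 252*m + 180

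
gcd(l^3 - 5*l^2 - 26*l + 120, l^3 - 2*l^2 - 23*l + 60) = l^2 + l - 20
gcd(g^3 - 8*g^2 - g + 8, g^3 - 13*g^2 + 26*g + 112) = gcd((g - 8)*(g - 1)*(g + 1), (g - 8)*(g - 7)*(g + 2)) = g - 8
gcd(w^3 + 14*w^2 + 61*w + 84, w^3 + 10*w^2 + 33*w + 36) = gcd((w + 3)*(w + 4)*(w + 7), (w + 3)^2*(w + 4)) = w^2 + 7*w + 12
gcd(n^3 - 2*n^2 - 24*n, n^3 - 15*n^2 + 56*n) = n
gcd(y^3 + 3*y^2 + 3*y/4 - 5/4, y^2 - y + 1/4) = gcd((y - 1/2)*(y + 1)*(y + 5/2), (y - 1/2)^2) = y - 1/2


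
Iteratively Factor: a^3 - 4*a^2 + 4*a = (a - 2)*(a^2 - 2*a) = (a - 2)^2*(a)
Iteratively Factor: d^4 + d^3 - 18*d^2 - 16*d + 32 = (d - 1)*(d^3 + 2*d^2 - 16*d - 32) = (d - 1)*(d + 4)*(d^2 - 2*d - 8) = (d - 4)*(d - 1)*(d + 4)*(d + 2)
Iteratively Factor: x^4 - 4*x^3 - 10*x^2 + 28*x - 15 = (x + 3)*(x^3 - 7*x^2 + 11*x - 5) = (x - 1)*(x + 3)*(x^2 - 6*x + 5) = (x - 1)^2*(x + 3)*(x - 5)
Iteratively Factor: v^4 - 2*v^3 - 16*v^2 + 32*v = (v - 2)*(v^3 - 16*v) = (v - 2)*(v + 4)*(v^2 - 4*v) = v*(v - 2)*(v + 4)*(v - 4)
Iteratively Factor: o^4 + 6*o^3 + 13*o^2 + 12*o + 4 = (o + 1)*(o^3 + 5*o^2 + 8*o + 4) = (o + 1)^2*(o^2 + 4*o + 4) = (o + 1)^2*(o + 2)*(o + 2)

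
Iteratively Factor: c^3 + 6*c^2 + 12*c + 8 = (c + 2)*(c^2 + 4*c + 4) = (c + 2)^2*(c + 2)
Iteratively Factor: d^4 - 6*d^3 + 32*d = (d + 2)*(d^3 - 8*d^2 + 16*d) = (d - 4)*(d + 2)*(d^2 - 4*d) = (d - 4)^2*(d + 2)*(d)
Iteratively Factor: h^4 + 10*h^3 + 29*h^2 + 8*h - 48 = (h + 3)*(h^3 + 7*h^2 + 8*h - 16) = (h - 1)*(h + 3)*(h^2 + 8*h + 16) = (h - 1)*(h + 3)*(h + 4)*(h + 4)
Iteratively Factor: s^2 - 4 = (s - 2)*(s + 2)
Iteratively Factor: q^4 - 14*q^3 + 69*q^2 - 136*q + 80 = (q - 5)*(q^3 - 9*q^2 + 24*q - 16) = (q - 5)*(q - 4)*(q^2 - 5*q + 4) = (q - 5)*(q - 4)*(q - 1)*(q - 4)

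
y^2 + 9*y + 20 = (y + 4)*(y + 5)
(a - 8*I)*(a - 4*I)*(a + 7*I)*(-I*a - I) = -I*a^4 - 5*a^3 - I*a^3 - 5*a^2 - 52*I*a^2 - 224*a - 52*I*a - 224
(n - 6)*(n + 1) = n^2 - 5*n - 6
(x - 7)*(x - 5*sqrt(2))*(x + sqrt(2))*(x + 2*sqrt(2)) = x^4 - 7*x^3 - 2*sqrt(2)*x^3 - 26*x^2 + 14*sqrt(2)*x^2 - 20*sqrt(2)*x + 182*x + 140*sqrt(2)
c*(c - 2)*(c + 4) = c^3 + 2*c^2 - 8*c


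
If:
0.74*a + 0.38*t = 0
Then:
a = -0.513513513513513*t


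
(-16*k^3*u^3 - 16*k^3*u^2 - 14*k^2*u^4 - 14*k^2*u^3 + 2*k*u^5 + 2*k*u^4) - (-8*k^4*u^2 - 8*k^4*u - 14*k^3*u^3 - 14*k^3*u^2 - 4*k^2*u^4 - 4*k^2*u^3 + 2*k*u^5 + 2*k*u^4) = 8*k^4*u^2 + 8*k^4*u - 2*k^3*u^3 - 2*k^3*u^2 - 10*k^2*u^4 - 10*k^2*u^3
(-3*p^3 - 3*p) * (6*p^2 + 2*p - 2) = -18*p^5 - 6*p^4 - 12*p^3 - 6*p^2 + 6*p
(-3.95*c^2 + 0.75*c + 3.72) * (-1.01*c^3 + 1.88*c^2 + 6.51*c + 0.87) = 3.9895*c^5 - 8.1835*c^4 - 28.0617*c^3 + 8.4396*c^2 + 24.8697*c + 3.2364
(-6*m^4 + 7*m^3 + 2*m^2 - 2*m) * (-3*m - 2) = 18*m^5 - 9*m^4 - 20*m^3 + 2*m^2 + 4*m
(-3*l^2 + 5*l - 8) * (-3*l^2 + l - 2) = 9*l^4 - 18*l^3 + 35*l^2 - 18*l + 16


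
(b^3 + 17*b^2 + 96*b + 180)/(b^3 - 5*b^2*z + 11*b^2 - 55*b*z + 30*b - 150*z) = (-b - 6)/(-b + 5*z)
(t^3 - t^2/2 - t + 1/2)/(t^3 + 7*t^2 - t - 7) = (t - 1/2)/(t + 7)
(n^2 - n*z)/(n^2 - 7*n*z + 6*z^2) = n/(n - 6*z)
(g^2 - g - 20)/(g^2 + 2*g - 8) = (g - 5)/(g - 2)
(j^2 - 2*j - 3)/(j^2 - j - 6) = (j + 1)/(j + 2)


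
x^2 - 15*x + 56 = (x - 8)*(x - 7)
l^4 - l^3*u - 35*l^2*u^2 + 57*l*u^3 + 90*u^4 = (l - 5*u)*(l - 3*u)*(l + u)*(l + 6*u)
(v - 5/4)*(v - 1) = v^2 - 9*v/4 + 5/4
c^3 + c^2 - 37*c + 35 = (c - 5)*(c - 1)*(c + 7)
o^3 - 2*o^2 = o^2*(o - 2)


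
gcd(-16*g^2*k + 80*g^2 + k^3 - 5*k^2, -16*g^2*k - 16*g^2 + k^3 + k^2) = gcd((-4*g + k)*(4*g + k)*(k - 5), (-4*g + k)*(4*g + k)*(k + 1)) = 16*g^2 - k^2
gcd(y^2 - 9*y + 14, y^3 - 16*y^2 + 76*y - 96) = y - 2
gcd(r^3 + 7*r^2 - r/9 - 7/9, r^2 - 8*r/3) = 1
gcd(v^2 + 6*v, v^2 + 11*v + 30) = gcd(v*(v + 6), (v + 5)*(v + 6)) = v + 6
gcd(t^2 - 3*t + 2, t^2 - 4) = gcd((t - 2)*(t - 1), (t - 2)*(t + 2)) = t - 2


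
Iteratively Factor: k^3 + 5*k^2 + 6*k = (k)*(k^2 + 5*k + 6) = k*(k + 3)*(k + 2)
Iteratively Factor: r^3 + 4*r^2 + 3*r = (r + 1)*(r^2 + 3*r) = r*(r + 1)*(r + 3)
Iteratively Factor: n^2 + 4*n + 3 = (n + 3)*(n + 1)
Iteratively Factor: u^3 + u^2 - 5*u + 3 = (u - 1)*(u^2 + 2*u - 3) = (u - 1)^2*(u + 3)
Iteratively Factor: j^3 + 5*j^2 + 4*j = (j + 4)*(j^2 + j) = (j + 1)*(j + 4)*(j)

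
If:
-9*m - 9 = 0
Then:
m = -1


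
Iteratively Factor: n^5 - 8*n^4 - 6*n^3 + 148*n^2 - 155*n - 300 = (n + 4)*(n^4 - 12*n^3 + 42*n^2 - 20*n - 75) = (n - 5)*(n + 4)*(n^3 - 7*n^2 + 7*n + 15) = (n - 5)^2*(n + 4)*(n^2 - 2*n - 3) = (n - 5)^2*(n - 3)*(n + 4)*(n + 1)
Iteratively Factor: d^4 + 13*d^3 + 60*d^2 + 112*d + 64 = (d + 4)*(d^3 + 9*d^2 + 24*d + 16) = (d + 4)^2*(d^2 + 5*d + 4) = (d + 1)*(d + 4)^2*(d + 4)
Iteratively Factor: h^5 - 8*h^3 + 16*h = (h)*(h^4 - 8*h^2 + 16) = h*(h - 2)*(h^3 + 2*h^2 - 4*h - 8) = h*(h - 2)^2*(h^2 + 4*h + 4) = h*(h - 2)^2*(h + 2)*(h + 2)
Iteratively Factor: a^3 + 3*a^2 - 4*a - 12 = (a + 3)*(a^2 - 4) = (a + 2)*(a + 3)*(a - 2)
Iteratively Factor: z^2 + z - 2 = (z - 1)*(z + 2)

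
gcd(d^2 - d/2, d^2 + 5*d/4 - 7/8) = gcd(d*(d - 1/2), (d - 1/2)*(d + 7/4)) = d - 1/2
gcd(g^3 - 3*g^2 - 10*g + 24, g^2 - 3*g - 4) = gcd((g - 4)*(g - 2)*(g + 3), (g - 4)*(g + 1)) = g - 4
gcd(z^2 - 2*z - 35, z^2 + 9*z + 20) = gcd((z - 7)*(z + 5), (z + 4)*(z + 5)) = z + 5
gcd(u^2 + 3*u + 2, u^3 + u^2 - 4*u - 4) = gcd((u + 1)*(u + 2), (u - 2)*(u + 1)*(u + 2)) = u^2 + 3*u + 2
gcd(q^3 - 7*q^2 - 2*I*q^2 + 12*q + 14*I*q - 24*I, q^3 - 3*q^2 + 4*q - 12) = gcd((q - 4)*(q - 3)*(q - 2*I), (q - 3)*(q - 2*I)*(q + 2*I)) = q^2 + q*(-3 - 2*I) + 6*I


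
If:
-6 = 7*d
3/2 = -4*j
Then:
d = -6/7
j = -3/8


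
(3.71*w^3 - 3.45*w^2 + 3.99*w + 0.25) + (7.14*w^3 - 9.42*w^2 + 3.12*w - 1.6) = 10.85*w^3 - 12.87*w^2 + 7.11*w - 1.35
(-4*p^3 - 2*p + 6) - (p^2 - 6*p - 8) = -4*p^3 - p^2 + 4*p + 14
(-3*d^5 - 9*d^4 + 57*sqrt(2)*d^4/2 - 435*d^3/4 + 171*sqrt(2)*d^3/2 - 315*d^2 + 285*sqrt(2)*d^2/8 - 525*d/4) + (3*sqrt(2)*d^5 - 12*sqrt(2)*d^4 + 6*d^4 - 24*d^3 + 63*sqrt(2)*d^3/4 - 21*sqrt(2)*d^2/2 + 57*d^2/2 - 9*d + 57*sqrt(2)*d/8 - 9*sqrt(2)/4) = -3*d^5 + 3*sqrt(2)*d^5 - 3*d^4 + 33*sqrt(2)*d^4/2 - 531*d^3/4 + 405*sqrt(2)*d^3/4 - 573*d^2/2 + 201*sqrt(2)*d^2/8 - 561*d/4 + 57*sqrt(2)*d/8 - 9*sqrt(2)/4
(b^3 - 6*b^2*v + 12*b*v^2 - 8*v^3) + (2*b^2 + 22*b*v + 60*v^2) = b^3 - 6*b^2*v + 2*b^2 + 12*b*v^2 + 22*b*v - 8*v^3 + 60*v^2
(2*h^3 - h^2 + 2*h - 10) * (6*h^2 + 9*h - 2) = 12*h^5 + 12*h^4 - h^3 - 40*h^2 - 94*h + 20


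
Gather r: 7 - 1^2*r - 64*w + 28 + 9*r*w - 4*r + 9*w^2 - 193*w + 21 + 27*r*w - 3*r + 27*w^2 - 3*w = r*(36*w - 8) + 36*w^2 - 260*w + 56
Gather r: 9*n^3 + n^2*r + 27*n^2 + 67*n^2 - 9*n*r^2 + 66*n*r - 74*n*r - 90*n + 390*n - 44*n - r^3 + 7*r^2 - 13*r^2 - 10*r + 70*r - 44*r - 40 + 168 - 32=9*n^3 + 94*n^2 + 256*n - r^3 + r^2*(-9*n - 6) + r*(n^2 - 8*n + 16) + 96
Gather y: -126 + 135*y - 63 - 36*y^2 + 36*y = -36*y^2 + 171*y - 189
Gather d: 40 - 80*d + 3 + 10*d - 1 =42 - 70*d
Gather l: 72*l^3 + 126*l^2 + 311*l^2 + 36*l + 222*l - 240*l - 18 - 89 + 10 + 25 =72*l^3 + 437*l^2 + 18*l - 72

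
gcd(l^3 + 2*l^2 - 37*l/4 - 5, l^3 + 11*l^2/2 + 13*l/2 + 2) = l^2 + 9*l/2 + 2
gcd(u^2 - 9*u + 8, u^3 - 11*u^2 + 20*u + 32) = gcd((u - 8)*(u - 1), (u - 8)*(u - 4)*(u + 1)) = u - 8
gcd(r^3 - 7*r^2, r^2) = r^2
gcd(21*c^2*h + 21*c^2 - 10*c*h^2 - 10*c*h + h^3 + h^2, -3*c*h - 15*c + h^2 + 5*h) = 3*c - h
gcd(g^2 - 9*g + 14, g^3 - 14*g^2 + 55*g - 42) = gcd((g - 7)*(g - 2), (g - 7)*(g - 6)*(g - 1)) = g - 7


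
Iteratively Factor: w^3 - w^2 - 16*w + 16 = (w + 4)*(w^2 - 5*w + 4) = (w - 4)*(w + 4)*(w - 1)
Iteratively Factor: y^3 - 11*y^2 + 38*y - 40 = (y - 5)*(y^2 - 6*y + 8) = (y - 5)*(y - 2)*(y - 4)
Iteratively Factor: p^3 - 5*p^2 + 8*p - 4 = (p - 2)*(p^2 - 3*p + 2) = (p - 2)^2*(p - 1)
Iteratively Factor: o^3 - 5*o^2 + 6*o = (o - 2)*(o^2 - 3*o) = o*(o - 2)*(o - 3)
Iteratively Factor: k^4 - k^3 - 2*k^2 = (k - 2)*(k^3 + k^2) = k*(k - 2)*(k^2 + k) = k^2*(k - 2)*(k + 1)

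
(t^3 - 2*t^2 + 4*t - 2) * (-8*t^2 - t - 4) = -8*t^5 + 15*t^4 - 34*t^3 + 20*t^2 - 14*t + 8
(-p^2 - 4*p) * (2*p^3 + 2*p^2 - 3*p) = -2*p^5 - 10*p^4 - 5*p^3 + 12*p^2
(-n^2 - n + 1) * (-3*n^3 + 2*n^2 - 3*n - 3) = 3*n^5 + n^4 - 2*n^3 + 8*n^2 - 3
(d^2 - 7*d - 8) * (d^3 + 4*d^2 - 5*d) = d^5 - 3*d^4 - 41*d^3 + 3*d^2 + 40*d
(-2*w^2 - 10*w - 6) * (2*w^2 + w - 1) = -4*w^4 - 22*w^3 - 20*w^2 + 4*w + 6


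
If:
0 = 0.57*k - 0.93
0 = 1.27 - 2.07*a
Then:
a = 0.61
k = 1.63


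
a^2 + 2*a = a*(a + 2)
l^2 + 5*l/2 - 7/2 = (l - 1)*(l + 7/2)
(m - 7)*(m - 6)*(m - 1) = m^3 - 14*m^2 + 55*m - 42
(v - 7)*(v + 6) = v^2 - v - 42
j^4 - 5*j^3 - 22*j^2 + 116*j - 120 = (j - 6)*(j - 2)^2*(j + 5)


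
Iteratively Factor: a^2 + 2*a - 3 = (a - 1)*(a + 3)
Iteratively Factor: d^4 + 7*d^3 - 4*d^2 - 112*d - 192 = (d + 4)*(d^3 + 3*d^2 - 16*d - 48) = (d + 4)^2*(d^2 - d - 12) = (d - 4)*(d + 4)^2*(d + 3)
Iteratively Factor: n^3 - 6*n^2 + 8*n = (n - 2)*(n^2 - 4*n) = (n - 4)*(n - 2)*(n)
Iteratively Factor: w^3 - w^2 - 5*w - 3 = (w - 3)*(w^2 + 2*w + 1) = (w - 3)*(w + 1)*(w + 1)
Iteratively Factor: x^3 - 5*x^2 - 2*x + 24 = (x + 2)*(x^2 - 7*x + 12) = (x - 4)*(x + 2)*(x - 3)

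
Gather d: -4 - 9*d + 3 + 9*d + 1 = 0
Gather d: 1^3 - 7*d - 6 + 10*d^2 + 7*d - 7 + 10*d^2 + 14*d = 20*d^2 + 14*d - 12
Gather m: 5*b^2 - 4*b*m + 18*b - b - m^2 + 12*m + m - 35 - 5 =5*b^2 + 17*b - m^2 + m*(13 - 4*b) - 40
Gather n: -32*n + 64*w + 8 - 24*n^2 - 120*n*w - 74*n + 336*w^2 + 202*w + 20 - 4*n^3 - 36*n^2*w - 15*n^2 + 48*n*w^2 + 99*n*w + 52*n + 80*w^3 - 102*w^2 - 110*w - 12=-4*n^3 + n^2*(-36*w - 39) + n*(48*w^2 - 21*w - 54) + 80*w^3 + 234*w^2 + 156*w + 16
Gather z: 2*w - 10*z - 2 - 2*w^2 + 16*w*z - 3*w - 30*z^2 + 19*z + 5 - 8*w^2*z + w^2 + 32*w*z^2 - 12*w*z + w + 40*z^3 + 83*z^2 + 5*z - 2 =-w^2 + 40*z^3 + z^2*(32*w + 53) + z*(-8*w^2 + 4*w + 14) + 1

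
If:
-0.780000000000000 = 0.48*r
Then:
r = -1.62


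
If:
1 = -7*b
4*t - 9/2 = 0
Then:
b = -1/7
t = 9/8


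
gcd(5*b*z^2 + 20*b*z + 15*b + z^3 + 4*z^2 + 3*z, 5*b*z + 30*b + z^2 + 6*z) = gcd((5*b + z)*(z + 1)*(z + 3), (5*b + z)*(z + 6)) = 5*b + z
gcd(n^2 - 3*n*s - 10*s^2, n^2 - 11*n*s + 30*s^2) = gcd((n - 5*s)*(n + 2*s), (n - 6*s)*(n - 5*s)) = -n + 5*s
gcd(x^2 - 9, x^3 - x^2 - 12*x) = x + 3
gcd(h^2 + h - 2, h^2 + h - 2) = h^2 + h - 2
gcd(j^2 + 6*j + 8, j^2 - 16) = j + 4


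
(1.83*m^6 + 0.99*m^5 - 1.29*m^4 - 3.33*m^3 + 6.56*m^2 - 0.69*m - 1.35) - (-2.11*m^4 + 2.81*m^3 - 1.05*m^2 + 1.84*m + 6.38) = 1.83*m^6 + 0.99*m^5 + 0.82*m^4 - 6.14*m^3 + 7.61*m^2 - 2.53*m - 7.73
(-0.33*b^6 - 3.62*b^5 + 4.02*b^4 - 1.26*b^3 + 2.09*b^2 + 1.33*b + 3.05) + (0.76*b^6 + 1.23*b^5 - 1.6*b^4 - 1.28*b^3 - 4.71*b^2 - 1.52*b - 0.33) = 0.43*b^6 - 2.39*b^5 + 2.42*b^4 - 2.54*b^3 - 2.62*b^2 - 0.19*b + 2.72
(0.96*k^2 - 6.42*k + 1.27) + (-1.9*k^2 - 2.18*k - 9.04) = -0.94*k^2 - 8.6*k - 7.77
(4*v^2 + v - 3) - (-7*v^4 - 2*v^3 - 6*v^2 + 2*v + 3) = 7*v^4 + 2*v^3 + 10*v^2 - v - 6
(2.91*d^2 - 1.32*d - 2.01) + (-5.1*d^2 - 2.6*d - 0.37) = -2.19*d^2 - 3.92*d - 2.38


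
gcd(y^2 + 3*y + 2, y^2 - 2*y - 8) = y + 2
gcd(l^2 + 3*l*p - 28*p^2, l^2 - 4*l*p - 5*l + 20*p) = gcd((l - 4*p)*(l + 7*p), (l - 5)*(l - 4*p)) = -l + 4*p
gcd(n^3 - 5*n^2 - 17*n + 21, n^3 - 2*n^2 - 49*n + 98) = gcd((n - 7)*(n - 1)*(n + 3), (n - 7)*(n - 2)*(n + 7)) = n - 7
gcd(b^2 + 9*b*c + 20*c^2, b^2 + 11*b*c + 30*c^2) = b + 5*c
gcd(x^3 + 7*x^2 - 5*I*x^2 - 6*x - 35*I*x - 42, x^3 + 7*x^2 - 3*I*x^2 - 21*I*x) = x^2 + x*(7 - 3*I) - 21*I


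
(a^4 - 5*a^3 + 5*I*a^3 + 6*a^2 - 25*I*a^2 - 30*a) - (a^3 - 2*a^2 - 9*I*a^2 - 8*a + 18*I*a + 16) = a^4 - 6*a^3 + 5*I*a^3 + 8*a^2 - 16*I*a^2 - 22*a - 18*I*a - 16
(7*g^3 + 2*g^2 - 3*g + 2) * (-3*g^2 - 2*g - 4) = -21*g^5 - 20*g^4 - 23*g^3 - 8*g^2 + 8*g - 8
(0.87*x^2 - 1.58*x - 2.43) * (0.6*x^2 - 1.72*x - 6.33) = 0.522*x^4 - 2.4444*x^3 - 4.2475*x^2 + 14.181*x + 15.3819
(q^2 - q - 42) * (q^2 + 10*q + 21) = q^4 + 9*q^3 - 31*q^2 - 441*q - 882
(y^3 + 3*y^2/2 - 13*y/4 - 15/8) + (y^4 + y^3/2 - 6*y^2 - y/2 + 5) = y^4 + 3*y^3/2 - 9*y^2/2 - 15*y/4 + 25/8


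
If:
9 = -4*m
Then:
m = -9/4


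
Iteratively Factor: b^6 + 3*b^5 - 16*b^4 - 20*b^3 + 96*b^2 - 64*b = (b + 4)*(b^5 - b^4 - 12*b^3 + 28*b^2 - 16*b) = b*(b + 4)*(b^4 - b^3 - 12*b^2 + 28*b - 16) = b*(b + 4)^2*(b^3 - 5*b^2 + 8*b - 4) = b*(b - 1)*(b + 4)^2*(b^2 - 4*b + 4) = b*(b - 2)*(b - 1)*(b + 4)^2*(b - 2)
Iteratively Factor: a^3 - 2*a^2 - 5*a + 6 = (a + 2)*(a^2 - 4*a + 3) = (a - 3)*(a + 2)*(a - 1)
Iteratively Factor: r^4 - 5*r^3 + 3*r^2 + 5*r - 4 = (r - 1)*(r^3 - 4*r^2 - r + 4) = (r - 1)*(r + 1)*(r^2 - 5*r + 4) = (r - 4)*(r - 1)*(r + 1)*(r - 1)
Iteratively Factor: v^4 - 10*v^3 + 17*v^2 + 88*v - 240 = (v - 5)*(v^3 - 5*v^2 - 8*v + 48) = (v - 5)*(v - 4)*(v^2 - v - 12) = (v - 5)*(v - 4)*(v + 3)*(v - 4)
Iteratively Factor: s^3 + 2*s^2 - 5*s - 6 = (s - 2)*(s^2 + 4*s + 3) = (s - 2)*(s + 3)*(s + 1)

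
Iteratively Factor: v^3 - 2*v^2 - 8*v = (v)*(v^2 - 2*v - 8) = v*(v + 2)*(v - 4)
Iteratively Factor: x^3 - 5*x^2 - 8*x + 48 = (x + 3)*(x^2 - 8*x + 16) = (x - 4)*(x + 3)*(x - 4)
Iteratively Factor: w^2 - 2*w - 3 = (w - 3)*(w + 1)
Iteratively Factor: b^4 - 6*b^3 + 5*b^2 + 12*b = (b)*(b^3 - 6*b^2 + 5*b + 12) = b*(b + 1)*(b^2 - 7*b + 12) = b*(b - 3)*(b + 1)*(b - 4)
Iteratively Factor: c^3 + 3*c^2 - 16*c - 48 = (c - 4)*(c^2 + 7*c + 12) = (c - 4)*(c + 4)*(c + 3)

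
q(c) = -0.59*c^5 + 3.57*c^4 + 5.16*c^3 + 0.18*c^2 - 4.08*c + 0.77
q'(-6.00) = -6356.64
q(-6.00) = 8131.73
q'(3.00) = 282.93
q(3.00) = 275.27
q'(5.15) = 283.70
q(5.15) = 1063.22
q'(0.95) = 20.07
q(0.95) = 3.93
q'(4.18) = 410.24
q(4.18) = 700.69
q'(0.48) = 1.08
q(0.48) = -0.40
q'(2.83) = 255.36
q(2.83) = 229.51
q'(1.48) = 62.50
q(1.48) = 24.79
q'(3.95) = 400.80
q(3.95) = 607.21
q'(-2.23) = -159.21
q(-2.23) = 74.36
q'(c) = -2.95*c^4 + 14.28*c^3 + 15.48*c^2 + 0.36*c - 4.08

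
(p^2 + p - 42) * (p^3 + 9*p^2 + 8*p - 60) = p^5 + 10*p^4 - 25*p^3 - 430*p^2 - 396*p + 2520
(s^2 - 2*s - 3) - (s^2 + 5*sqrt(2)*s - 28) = -5*sqrt(2)*s - 2*s + 25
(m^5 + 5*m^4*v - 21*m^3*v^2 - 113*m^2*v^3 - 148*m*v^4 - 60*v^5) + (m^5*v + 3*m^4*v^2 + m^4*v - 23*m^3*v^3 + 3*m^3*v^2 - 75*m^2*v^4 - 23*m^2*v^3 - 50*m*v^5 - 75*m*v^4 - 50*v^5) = m^5*v + m^5 + 3*m^4*v^2 + 6*m^4*v - 23*m^3*v^3 - 18*m^3*v^2 - 75*m^2*v^4 - 136*m^2*v^3 - 50*m*v^5 - 223*m*v^4 - 110*v^5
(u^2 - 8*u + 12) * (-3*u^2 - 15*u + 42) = -3*u^4 + 9*u^3 + 126*u^2 - 516*u + 504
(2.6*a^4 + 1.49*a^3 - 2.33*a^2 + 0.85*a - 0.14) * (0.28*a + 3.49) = 0.728*a^5 + 9.4912*a^4 + 4.5477*a^3 - 7.8937*a^2 + 2.9273*a - 0.4886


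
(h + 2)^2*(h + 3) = h^3 + 7*h^2 + 16*h + 12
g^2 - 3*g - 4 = (g - 4)*(g + 1)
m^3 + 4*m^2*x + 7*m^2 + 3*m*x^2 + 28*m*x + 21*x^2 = (m + 7)*(m + x)*(m + 3*x)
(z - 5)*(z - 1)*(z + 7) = z^3 + z^2 - 37*z + 35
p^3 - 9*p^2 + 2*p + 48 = (p - 8)*(p - 3)*(p + 2)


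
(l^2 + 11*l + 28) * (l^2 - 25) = l^4 + 11*l^3 + 3*l^2 - 275*l - 700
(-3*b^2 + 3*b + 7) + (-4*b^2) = -7*b^2 + 3*b + 7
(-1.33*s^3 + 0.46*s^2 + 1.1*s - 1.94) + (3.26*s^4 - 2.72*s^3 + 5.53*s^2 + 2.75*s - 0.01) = 3.26*s^4 - 4.05*s^3 + 5.99*s^2 + 3.85*s - 1.95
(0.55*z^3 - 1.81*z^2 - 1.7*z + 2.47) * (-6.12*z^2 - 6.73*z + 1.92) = -3.366*z^5 + 7.3757*z^4 + 23.6413*z^3 - 7.1506*z^2 - 19.8871*z + 4.7424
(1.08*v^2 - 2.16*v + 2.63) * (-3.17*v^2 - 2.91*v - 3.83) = -3.4236*v^4 + 3.7044*v^3 - 6.1879*v^2 + 0.6195*v - 10.0729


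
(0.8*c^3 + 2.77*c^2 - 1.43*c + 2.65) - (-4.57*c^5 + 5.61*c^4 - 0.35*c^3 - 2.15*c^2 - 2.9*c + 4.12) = 4.57*c^5 - 5.61*c^4 + 1.15*c^3 + 4.92*c^2 + 1.47*c - 1.47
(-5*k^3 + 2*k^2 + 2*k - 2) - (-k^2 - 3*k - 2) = -5*k^3 + 3*k^2 + 5*k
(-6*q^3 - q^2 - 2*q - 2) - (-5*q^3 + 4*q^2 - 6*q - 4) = -q^3 - 5*q^2 + 4*q + 2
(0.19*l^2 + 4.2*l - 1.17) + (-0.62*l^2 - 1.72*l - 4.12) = -0.43*l^2 + 2.48*l - 5.29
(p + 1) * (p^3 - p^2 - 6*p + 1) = p^4 - 7*p^2 - 5*p + 1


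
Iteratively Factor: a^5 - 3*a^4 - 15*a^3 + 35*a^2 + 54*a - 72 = (a - 4)*(a^4 + a^3 - 11*a^2 - 9*a + 18) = (a - 4)*(a + 2)*(a^3 - a^2 - 9*a + 9) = (a - 4)*(a + 2)*(a + 3)*(a^2 - 4*a + 3) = (a - 4)*(a - 3)*(a + 2)*(a + 3)*(a - 1)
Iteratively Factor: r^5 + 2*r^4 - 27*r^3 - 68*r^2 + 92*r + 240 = (r + 3)*(r^4 - r^3 - 24*r^2 + 4*r + 80) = (r + 3)*(r + 4)*(r^3 - 5*r^2 - 4*r + 20) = (r + 2)*(r + 3)*(r + 4)*(r^2 - 7*r + 10) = (r - 2)*(r + 2)*(r + 3)*(r + 4)*(r - 5)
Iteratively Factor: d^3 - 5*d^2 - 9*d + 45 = (d - 5)*(d^2 - 9) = (d - 5)*(d + 3)*(d - 3)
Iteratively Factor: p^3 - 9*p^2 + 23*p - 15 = (p - 1)*(p^2 - 8*p + 15) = (p - 3)*(p - 1)*(p - 5)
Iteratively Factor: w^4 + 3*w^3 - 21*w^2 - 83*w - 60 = (w + 4)*(w^3 - w^2 - 17*w - 15) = (w - 5)*(w + 4)*(w^2 + 4*w + 3) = (w - 5)*(w + 1)*(w + 4)*(w + 3)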